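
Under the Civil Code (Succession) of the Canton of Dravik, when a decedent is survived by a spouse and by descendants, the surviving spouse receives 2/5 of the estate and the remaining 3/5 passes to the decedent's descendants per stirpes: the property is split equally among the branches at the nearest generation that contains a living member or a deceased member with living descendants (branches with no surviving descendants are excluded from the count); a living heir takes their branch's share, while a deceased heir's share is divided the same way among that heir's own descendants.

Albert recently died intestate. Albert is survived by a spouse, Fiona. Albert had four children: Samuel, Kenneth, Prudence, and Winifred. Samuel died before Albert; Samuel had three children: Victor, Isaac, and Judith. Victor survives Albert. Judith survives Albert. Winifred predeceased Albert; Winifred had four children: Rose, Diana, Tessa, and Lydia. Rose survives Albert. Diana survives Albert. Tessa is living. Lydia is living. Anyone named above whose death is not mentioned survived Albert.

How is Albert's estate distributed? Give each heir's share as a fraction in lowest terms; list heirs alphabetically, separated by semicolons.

Diana 3/80; Fiona 2/5; Isaac 1/20; Judith 1/20; Kenneth 3/20; Lydia 3/80; Prudence 3/20; Rose 3/80; Tessa 3/80; Victor 1/20

Fiona, as surviving spouse, takes 2/5.
The remaining 3/5 passes to Albert's descendants per stirpes.
The 3/5 is divided into 4 equal shares of 3/20 among Samuel, Kenneth, Prudence, Winifred.
Samuel predeceased; the 3/20 allotted to Samuel's branch passes to Samuel's issue by representation.
The 3/20 is divided into 3 equal shares of 1/20 among Victor, Isaac, Judith.
Victor is living and takes 1/20.
Isaac is living and takes 1/20.
Judith is living and takes 1/20.
Kenneth is living and takes 3/20.
Prudence is living and takes 3/20.
Winifred predeceased; the 3/20 allotted to Winifred's branch passes to Winifred's issue by representation.
The 3/20 is divided into 4 equal shares of 3/80 among Rose, Diana, Tessa, Lydia.
Rose is living and takes 3/80.
Diana is living and takes 3/80.
Tessa is living and takes 3/80.
Lydia is living and takes 3/80.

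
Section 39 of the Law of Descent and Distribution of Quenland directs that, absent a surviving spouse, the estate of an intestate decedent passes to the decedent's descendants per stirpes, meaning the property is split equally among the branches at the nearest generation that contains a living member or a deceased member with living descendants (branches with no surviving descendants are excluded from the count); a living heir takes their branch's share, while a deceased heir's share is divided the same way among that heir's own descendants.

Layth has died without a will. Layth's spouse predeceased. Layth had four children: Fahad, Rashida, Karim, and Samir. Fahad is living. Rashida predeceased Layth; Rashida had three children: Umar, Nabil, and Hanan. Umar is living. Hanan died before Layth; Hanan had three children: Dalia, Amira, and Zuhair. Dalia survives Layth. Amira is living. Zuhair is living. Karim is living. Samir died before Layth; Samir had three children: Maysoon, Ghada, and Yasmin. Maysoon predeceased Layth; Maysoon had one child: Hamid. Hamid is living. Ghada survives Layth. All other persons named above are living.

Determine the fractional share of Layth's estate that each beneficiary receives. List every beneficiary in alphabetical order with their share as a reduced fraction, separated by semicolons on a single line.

There is no surviving spouse, so the entire estate passes to Layth's descendants per stirpes.
The estate is divided into 4 equal shares of 1/4 among Fahad, Rashida, Karim, Samir.
Fahad is living and takes 1/4.
Rashida predeceased; the 1/4 allotted to Rashida's branch passes to Rashida's issue by representation.
The 1/4 is divided into 3 equal shares of 1/12 among Umar, Nabil, Hanan.
Umar is living and takes 1/12.
Nabil is living and takes 1/12.
Hanan predeceased; the 1/12 allotted to Hanan's branch passes to Hanan's issue by representation.
The 1/12 is divided into 3 equal shares of 1/36 among Dalia, Amira, Zuhair.
Dalia is living and takes 1/36.
Amira is living and takes 1/36.
Zuhair is living and takes 1/36.
Karim is living and takes 1/4.
Samir predeceased; the 1/4 allotted to Samir's branch passes to Samir's issue by representation.
The 1/4 is divided into 3 equal shares of 1/12 among Maysoon, Ghada, Yasmin.
Maysoon predeceased; the 1/12 allotted to Maysoon's branch passes to Maysoon's issue by representation.
Hamid is the sole taker at this level and receives the full 1/12.
Ghada is living and takes 1/12.
Yasmin is living and takes 1/12.

Amira 1/36; Dalia 1/36; Fahad 1/4; Ghada 1/12; Hamid 1/12; Karim 1/4; Nabil 1/12; Umar 1/12; Yasmin 1/12; Zuhair 1/36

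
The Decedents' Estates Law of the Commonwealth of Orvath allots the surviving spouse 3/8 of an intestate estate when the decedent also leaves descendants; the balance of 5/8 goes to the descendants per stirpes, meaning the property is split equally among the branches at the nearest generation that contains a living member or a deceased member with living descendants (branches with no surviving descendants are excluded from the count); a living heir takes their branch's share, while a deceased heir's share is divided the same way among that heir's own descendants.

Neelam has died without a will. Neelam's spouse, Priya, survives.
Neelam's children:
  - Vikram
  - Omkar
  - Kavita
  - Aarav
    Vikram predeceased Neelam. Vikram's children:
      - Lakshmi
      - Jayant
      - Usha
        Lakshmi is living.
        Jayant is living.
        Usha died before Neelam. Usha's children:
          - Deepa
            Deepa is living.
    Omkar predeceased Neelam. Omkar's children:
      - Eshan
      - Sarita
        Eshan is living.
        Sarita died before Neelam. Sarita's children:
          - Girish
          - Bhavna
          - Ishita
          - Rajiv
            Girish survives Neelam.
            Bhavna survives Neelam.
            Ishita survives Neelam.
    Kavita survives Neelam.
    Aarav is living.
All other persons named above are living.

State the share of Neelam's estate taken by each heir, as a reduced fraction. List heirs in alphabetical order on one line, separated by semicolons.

Priya, as surviving spouse, takes 3/8.
The remaining 5/8 passes to Neelam's descendants per stirpes.
The 5/8 is divided into 4 equal shares of 5/32 among Vikram, Omkar, Kavita, Aarav.
Vikram predeceased; the 5/32 allotted to Vikram's branch passes to Vikram's issue by representation.
The 5/32 is divided into 3 equal shares of 5/96 among Lakshmi, Jayant, Usha.
Lakshmi is living and takes 5/96.
Jayant is living and takes 5/96.
Usha predeceased; the 5/96 allotted to Usha's branch passes to Usha's issue by representation.
Deepa is the sole taker at this level and receives the full 5/96.
Omkar predeceased; the 5/32 allotted to Omkar's branch passes to Omkar's issue by representation.
The 5/32 is divided into 2 equal shares of 5/64 among Eshan, Sarita.
Eshan is living and takes 5/64.
Sarita predeceased; the 5/64 allotted to Sarita's branch passes to Sarita's issue by representation.
The 5/64 is divided into 4 equal shares of 5/256 among Girish, Bhavna, Ishita, Rajiv.
Girish is living and takes 5/256.
Bhavna is living and takes 5/256.
Ishita is living and takes 5/256.
Rajiv is living and takes 5/256.
Kavita is living and takes 5/32.
Aarav is living and takes 5/32.

Aarav 5/32; Bhavna 5/256; Deepa 5/96; Eshan 5/64; Girish 5/256; Ishita 5/256; Jayant 5/96; Kavita 5/32; Lakshmi 5/96; Priya 3/8; Rajiv 5/256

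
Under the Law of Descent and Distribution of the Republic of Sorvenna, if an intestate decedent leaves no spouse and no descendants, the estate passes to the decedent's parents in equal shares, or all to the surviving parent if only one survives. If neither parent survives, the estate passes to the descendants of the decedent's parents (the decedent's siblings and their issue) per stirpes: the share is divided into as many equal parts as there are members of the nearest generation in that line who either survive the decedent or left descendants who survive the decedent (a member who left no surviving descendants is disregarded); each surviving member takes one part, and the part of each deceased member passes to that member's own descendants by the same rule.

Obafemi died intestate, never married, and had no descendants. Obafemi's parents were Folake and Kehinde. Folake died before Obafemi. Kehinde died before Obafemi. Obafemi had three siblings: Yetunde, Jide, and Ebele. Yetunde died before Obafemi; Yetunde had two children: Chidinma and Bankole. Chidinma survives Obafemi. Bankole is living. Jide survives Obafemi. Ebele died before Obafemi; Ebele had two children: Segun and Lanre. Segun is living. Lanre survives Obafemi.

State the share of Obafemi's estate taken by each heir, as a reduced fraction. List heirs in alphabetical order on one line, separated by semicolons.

Bankole 1/6; Chidinma 1/6; Jide 1/3; Lanre 1/6; Segun 1/6

Neither parent survives and there are no descendants, so the estate passes to Obafemi's siblings and their issue per stirpes.
The estate is divided into 3 equal shares of 1/3 among Yetunde, Jide, Ebele.
Yetunde predeceased; the 1/3 allotted to Yetunde's branch passes to Yetunde's issue by representation.
The 1/3 is divided into 2 equal shares of 1/6 among Chidinma, Bankole.
Chidinma is living and takes 1/6.
Bankole is living and takes 1/6.
Jide is living and takes 1/3.
Ebele predeceased; the 1/3 allotted to Ebele's branch passes to Ebele's issue by representation.
The 1/3 is divided into 2 equal shares of 1/6 among Segun, Lanre.
Segun is living and takes 1/6.
Lanre is living and takes 1/6.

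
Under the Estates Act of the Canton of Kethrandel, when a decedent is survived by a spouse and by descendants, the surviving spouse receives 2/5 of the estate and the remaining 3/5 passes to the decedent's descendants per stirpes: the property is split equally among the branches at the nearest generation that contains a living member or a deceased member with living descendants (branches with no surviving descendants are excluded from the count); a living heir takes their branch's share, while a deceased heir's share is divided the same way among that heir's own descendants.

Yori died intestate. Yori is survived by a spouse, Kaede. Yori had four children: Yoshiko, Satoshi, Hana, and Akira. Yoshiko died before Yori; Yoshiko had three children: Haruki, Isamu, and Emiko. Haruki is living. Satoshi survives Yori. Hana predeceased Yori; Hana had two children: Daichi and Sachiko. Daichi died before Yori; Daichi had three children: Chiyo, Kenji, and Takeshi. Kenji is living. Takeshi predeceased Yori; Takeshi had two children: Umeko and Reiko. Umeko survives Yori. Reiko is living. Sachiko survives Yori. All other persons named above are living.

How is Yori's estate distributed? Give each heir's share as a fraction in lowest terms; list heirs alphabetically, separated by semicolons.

Kaede, as surviving spouse, takes 2/5.
The remaining 3/5 passes to Yori's descendants per stirpes.
The 3/5 is divided into 4 equal shares of 3/20 among Yoshiko, Satoshi, Hana, Akira.
Yoshiko predeceased; the 3/20 allotted to Yoshiko's branch passes to Yoshiko's issue by representation.
The 3/20 is divided into 3 equal shares of 1/20 among Haruki, Isamu, Emiko.
Haruki is living and takes 1/20.
Isamu is living and takes 1/20.
Emiko is living and takes 1/20.
Satoshi is living and takes 3/20.
Hana predeceased; the 3/20 allotted to Hana's branch passes to Hana's issue by representation.
The 3/20 is divided into 2 equal shares of 3/40 among Daichi, Sachiko.
Daichi predeceased; the 3/40 allotted to Daichi's branch passes to Daichi's issue by representation.
The 3/40 is divided into 3 equal shares of 1/40 among Chiyo, Kenji, Takeshi.
Chiyo is living and takes 1/40.
Kenji is living and takes 1/40.
Takeshi predeceased; the 1/40 allotted to Takeshi's branch passes to Takeshi's issue by representation.
The 1/40 is divided into 2 equal shares of 1/80 among Umeko, Reiko.
Umeko is living and takes 1/80.
Reiko is living and takes 1/80.
Sachiko is living and takes 3/40.
Akira is living and takes 3/20.

Akira 3/20; Chiyo 1/40; Emiko 1/20; Haruki 1/20; Isamu 1/20; Kaede 2/5; Kenji 1/40; Reiko 1/80; Sachiko 3/40; Satoshi 3/20; Umeko 1/80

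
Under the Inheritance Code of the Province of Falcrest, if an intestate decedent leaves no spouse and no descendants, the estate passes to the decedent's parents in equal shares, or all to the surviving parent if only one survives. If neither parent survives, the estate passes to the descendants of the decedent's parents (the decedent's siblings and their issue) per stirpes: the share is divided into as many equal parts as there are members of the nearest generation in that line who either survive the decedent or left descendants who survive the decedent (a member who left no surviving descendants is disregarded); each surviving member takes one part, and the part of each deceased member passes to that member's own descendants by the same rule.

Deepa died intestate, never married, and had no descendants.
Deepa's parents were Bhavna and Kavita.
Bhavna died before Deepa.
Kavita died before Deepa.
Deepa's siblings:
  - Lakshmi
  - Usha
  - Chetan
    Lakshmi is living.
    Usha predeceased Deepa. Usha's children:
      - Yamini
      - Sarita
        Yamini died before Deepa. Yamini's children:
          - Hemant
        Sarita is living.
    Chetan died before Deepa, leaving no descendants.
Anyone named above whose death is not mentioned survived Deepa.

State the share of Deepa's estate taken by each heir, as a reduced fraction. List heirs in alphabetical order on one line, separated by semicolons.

Hemant 1/4; Lakshmi 1/2; Sarita 1/4

Neither parent survives and there are no descendants, so the estate passes to Deepa's siblings and their issue per stirpes.
Chetan left no surviving issue, so that branch lapses and is disregarded.
The estate is divided into 2 equal shares of 1/2 among Lakshmi, Usha.
Lakshmi is living and takes 1/2.
Usha predeceased; the 1/2 allotted to Usha's branch passes to Usha's issue by representation.
The 1/2 is divided into 2 equal shares of 1/4 among Yamini, Sarita.
Yamini predeceased; the 1/4 allotted to Yamini's branch passes to Yamini's issue by representation.
Hemant is the sole taker at this level and receives the full 1/4.
Sarita is living and takes 1/4.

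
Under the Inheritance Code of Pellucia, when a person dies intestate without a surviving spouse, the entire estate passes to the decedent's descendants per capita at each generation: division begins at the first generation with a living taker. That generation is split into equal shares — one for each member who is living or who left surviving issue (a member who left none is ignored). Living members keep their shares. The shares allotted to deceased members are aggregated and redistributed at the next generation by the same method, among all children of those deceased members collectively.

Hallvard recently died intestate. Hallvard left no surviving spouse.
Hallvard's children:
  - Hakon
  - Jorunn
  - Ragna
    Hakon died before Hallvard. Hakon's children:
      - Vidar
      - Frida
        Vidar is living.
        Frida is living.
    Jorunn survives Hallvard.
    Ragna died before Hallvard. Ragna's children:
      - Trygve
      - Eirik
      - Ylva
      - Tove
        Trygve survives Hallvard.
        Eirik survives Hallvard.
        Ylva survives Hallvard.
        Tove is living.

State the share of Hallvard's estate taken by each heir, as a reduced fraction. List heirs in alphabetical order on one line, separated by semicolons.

There is no surviving spouse, so the entire estate passes to Hallvard's descendants per capita at each generation.
At generation 1 (Hakon, Jorunn, Ragna) there are 3 shares of (1)/3 = 1/3 each.
Living: Jorunn — each takes 1/3.
Deceased: Hakon and Ragna. Their combined 2/3 is pooled and carried to generation 2.
At generation 2 (Vidar, Frida, Trygve, Eirik, Ylva, Tove) there are 6 shares of (2/3)/6 = 1/9 each.
Living: Vidar, Frida, Trygve, Eirik, Ylva, and Tove — each takes 1/9.

Eirik 1/9; Frida 1/9; Jorunn 1/3; Tove 1/9; Trygve 1/9; Vidar 1/9; Ylva 1/9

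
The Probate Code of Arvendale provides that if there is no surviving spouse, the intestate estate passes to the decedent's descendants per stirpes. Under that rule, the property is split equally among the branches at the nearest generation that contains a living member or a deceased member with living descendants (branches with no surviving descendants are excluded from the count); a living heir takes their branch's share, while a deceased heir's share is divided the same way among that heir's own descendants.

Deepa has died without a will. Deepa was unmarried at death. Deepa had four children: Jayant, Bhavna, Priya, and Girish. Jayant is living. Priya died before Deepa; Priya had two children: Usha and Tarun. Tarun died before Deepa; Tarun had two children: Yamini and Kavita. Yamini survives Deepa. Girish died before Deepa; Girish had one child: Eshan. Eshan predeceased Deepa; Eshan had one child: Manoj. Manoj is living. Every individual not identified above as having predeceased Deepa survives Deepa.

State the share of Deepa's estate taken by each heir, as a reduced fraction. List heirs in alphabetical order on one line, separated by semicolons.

There is no surviving spouse, so the entire estate passes to Deepa's descendants per stirpes.
The estate is divided into 4 equal shares of 1/4 among Jayant, Bhavna, Priya, Girish.
Jayant is living and takes 1/4.
Bhavna is living and takes 1/4.
Priya predeceased; the 1/4 allotted to Priya's branch passes to Priya's issue by representation.
The 1/4 is divided into 2 equal shares of 1/8 among Usha, Tarun.
Usha is living and takes 1/8.
Tarun predeceased; the 1/8 allotted to Tarun's branch passes to Tarun's issue by representation.
The 1/8 is divided into 2 equal shares of 1/16 among Yamini, Kavita.
Yamini is living and takes 1/16.
Kavita is living and takes 1/16.
Girish predeceased; the 1/4 allotted to Girish's branch passes to Girish's issue by representation.
Eshan's line is the sole branch at this level, so the full 1/4 passes to Eshan's issue by representation.
Manoj is the sole taker at this level and receives the full 1/4.

Bhavna 1/4; Jayant 1/4; Kavita 1/16; Manoj 1/4; Usha 1/8; Yamini 1/16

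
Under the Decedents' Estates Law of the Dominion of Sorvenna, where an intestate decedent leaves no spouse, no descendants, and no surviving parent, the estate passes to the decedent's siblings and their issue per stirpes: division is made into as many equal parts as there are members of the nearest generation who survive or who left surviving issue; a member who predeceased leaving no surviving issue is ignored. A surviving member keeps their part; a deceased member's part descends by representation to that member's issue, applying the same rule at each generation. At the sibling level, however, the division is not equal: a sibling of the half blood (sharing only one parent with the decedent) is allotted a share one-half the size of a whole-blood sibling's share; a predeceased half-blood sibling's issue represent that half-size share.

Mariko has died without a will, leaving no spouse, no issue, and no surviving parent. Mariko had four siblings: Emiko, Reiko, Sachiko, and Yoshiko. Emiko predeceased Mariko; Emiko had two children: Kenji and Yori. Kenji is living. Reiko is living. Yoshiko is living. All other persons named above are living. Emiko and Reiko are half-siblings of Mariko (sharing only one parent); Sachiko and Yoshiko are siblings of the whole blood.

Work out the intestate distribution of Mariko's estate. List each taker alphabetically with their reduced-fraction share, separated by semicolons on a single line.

No spouse, descendants, or parent survives, so the estate passes to Mariko's siblings per stirpes.
Half-blood siblings count for one-half the weight of whole-blood siblings at the initial division.
Dividing 1 in proportion to weights (total weight 3): Emiko (weight 1/2) → 1/6; Reiko (weight 1/2) → 1/6; Sachiko (weight 1) → 1/3; Yoshiko (weight 1) → 1/3.
Emiko predeceased; the 1/6 allotted to Emiko's branch passes to Emiko's issue by representation.
The 1/6 is divided into 2 equal shares of 1/12 among Kenji, Yori.
Kenji is living and takes 1/12.
Yori is living and takes 1/12.
Reiko is living and takes 1/6.
Sachiko is living and takes 1/3.
Yoshiko is living and takes 1/3.

Kenji 1/12; Reiko 1/6; Sachiko 1/3; Yori 1/12; Yoshiko 1/3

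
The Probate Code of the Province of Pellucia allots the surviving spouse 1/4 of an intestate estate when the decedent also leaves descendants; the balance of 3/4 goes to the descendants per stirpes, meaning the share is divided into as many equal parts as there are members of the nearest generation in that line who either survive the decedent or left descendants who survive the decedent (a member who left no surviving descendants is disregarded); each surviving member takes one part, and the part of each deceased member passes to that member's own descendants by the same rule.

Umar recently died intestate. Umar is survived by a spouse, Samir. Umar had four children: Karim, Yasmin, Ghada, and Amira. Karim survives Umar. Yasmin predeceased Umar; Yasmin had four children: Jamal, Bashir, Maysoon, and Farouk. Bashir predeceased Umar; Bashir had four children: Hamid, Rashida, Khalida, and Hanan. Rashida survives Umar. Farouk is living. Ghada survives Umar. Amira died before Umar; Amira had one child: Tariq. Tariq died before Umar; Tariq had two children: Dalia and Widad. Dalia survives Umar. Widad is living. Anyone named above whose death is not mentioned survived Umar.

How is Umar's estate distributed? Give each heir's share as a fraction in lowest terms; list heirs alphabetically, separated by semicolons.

Dalia 3/32; Farouk 3/64; Ghada 3/16; Hamid 3/256; Hanan 3/256; Jamal 3/64; Karim 3/16; Khalida 3/256; Maysoon 3/64; Rashida 3/256; Samir 1/4; Widad 3/32

Samir, as surviving spouse, takes 1/4.
The remaining 3/4 passes to Umar's descendants per stirpes.
The 3/4 is divided into 4 equal shares of 3/16 among Karim, Yasmin, Ghada, Amira.
Karim is living and takes 3/16.
Yasmin predeceased; the 3/16 allotted to Yasmin's branch passes to Yasmin's issue by representation.
The 3/16 is divided into 4 equal shares of 3/64 among Jamal, Bashir, Maysoon, Farouk.
Jamal is living and takes 3/64.
Bashir predeceased; the 3/64 allotted to Bashir's branch passes to Bashir's issue by representation.
The 3/64 is divided into 4 equal shares of 3/256 among Hamid, Rashida, Khalida, Hanan.
Hamid is living and takes 3/256.
Rashida is living and takes 3/256.
Khalida is living and takes 3/256.
Hanan is living and takes 3/256.
Maysoon is living and takes 3/64.
Farouk is living and takes 3/64.
Ghada is living and takes 3/16.
Amira predeceased; the 3/16 allotted to Amira's branch passes to Amira's issue by representation.
Tariq's line is the sole branch at this level, so the full 3/16 passes to Tariq's issue by representation.
The 3/16 is divided into 2 equal shares of 3/32 among Dalia, Widad.
Dalia is living and takes 3/32.
Widad is living and takes 3/32.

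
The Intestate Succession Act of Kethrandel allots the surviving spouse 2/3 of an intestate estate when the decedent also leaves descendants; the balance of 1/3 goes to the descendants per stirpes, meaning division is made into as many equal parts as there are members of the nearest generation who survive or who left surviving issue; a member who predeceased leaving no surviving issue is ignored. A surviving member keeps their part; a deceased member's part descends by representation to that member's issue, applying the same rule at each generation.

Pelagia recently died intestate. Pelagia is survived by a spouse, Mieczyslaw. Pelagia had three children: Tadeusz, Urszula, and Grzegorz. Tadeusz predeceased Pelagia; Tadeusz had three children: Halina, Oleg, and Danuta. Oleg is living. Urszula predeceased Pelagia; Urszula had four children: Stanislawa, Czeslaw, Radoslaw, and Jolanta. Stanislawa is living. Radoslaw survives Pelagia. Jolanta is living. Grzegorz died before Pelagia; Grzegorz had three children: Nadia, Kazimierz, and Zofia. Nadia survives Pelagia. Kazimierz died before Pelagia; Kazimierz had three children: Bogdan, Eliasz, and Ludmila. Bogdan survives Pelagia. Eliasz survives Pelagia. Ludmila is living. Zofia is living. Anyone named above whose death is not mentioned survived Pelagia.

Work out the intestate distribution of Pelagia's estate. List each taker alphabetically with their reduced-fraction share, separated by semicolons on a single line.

Bogdan 1/81; Czeslaw 1/36; Danuta 1/27; Eliasz 1/81; Halina 1/27; Jolanta 1/36; Ludmila 1/81; Mieczyslaw 2/3; Nadia 1/27; Oleg 1/27; Radoslaw 1/36; Stanislawa 1/36; Zofia 1/27

Mieczyslaw, as surviving spouse, takes 2/3.
The remaining 1/3 passes to Pelagia's descendants per stirpes.
The 1/3 is divided into 3 equal shares of 1/9 among Tadeusz, Urszula, Grzegorz.
Tadeusz predeceased; the 1/9 allotted to Tadeusz's branch passes to Tadeusz's issue by representation.
The 1/9 is divided into 3 equal shares of 1/27 among Halina, Oleg, Danuta.
Halina is living and takes 1/27.
Oleg is living and takes 1/27.
Danuta is living and takes 1/27.
Urszula predeceased; the 1/9 allotted to Urszula's branch passes to Urszula's issue by representation.
The 1/9 is divided into 4 equal shares of 1/36 among Stanislawa, Czeslaw, Radoslaw, Jolanta.
Stanislawa is living and takes 1/36.
Czeslaw is living and takes 1/36.
Radoslaw is living and takes 1/36.
Jolanta is living and takes 1/36.
Grzegorz predeceased; the 1/9 allotted to Grzegorz's branch passes to Grzegorz's issue by representation.
The 1/9 is divided into 3 equal shares of 1/27 among Nadia, Kazimierz, Zofia.
Nadia is living and takes 1/27.
Kazimierz predeceased; the 1/27 allotted to Kazimierz's branch passes to Kazimierz's issue by representation.
The 1/27 is divided into 3 equal shares of 1/81 among Bogdan, Eliasz, Ludmila.
Bogdan is living and takes 1/81.
Eliasz is living and takes 1/81.
Ludmila is living and takes 1/81.
Zofia is living and takes 1/27.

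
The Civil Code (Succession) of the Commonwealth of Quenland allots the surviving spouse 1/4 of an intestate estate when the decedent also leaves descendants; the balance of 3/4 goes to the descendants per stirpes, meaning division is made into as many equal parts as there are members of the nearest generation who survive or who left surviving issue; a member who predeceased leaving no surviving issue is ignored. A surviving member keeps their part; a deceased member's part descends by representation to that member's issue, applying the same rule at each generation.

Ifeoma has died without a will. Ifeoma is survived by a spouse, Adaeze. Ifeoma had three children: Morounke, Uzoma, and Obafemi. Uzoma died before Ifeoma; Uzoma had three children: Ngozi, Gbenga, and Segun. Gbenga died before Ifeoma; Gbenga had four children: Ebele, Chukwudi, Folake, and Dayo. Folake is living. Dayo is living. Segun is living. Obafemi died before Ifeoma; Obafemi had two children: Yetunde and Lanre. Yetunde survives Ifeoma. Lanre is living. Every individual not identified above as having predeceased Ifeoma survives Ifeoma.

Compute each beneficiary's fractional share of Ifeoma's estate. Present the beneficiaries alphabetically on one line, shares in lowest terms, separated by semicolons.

Adaeze 1/4; Chukwudi 1/48; Dayo 1/48; Ebele 1/48; Folake 1/48; Lanre 1/8; Morounke 1/4; Ngozi 1/12; Segun 1/12; Yetunde 1/8

Adaeze, as surviving spouse, takes 1/4.
The remaining 3/4 passes to Ifeoma's descendants per stirpes.
The 3/4 is divided into 3 equal shares of 1/4 among Morounke, Uzoma, Obafemi.
Morounke is living and takes 1/4.
Uzoma predeceased; the 1/4 allotted to Uzoma's branch passes to Uzoma's issue by representation.
The 1/4 is divided into 3 equal shares of 1/12 among Ngozi, Gbenga, Segun.
Ngozi is living and takes 1/12.
Gbenga predeceased; the 1/12 allotted to Gbenga's branch passes to Gbenga's issue by representation.
The 1/12 is divided into 4 equal shares of 1/48 among Ebele, Chukwudi, Folake, Dayo.
Ebele is living and takes 1/48.
Chukwudi is living and takes 1/48.
Folake is living and takes 1/48.
Dayo is living and takes 1/48.
Segun is living and takes 1/12.
Obafemi predeceased; the 1/4 allotted to Obafemi's branch passes to Obafemi's issue by representation.
The 1/4 is divided into 2 equal shares of 1/8 among Yetunde, Lanre.
Yetunde is living and takes 1/8.
Lanre is living and takes 1/8.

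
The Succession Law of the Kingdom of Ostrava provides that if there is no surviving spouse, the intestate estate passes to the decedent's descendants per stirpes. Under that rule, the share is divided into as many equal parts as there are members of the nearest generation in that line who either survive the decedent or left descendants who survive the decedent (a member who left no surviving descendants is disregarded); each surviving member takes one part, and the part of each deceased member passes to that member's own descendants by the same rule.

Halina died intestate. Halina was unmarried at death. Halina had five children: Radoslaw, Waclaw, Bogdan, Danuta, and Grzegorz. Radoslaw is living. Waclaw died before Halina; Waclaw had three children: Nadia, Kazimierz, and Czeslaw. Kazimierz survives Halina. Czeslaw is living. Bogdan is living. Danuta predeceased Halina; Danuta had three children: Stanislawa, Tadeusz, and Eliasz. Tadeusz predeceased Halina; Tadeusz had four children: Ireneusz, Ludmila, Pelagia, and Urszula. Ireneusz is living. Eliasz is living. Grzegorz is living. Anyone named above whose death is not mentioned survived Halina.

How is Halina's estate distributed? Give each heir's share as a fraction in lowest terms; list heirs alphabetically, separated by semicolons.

Bogdan 1/5; Czeslaw 1/15; Eliasz 1/15; Grzegorz 1/5; Ireneusz 1/60; Kazimierz 1/15; Ludmila 1/60; Nadia 1/15; Pelagia 1/60; Radoslaw 1/5; Stanislawa 1/15; Urszula 1/60

There is no surviving spouse, so the entire estate passes to Halina's descendants per stirpes.
The estate is divided into 5 equal shares of 1/5 among Radoslaw, Waclaw, Bogdan, Danuta, Grzegorz.
Radoslaw is living and takes 1/5.
Waclaw predeceased; the 1/5 allotted to Waclaw's branch passes to Waclaw's issue by representation.
The 1/5 is divided into 3 equal shares of 1/15 among Nadia, Kazimierz, Czeslaw.
Nadia is living and takes 1/15.
Kazimierz is living and takes 1/15.
Czeslaw is living and takes 1/15.
Bogdan is living and takes 1/5.
Danuta predeceased; the 1/5 allotted to Danuta's branch passes to Danuta's issue by representation.
The 1/5 is divided into 3 equal shares of 1/15 among Stanislawa, Tadeusz, Eliasz.
Stanislawa is living and takes 1/15.
Tadeusz predeceased; the 1/15 allotted to Tadeusz's branch passes to Tadeusz's issue by representation.
The 1/15 is divided into 4 equal shares of 1/60 among Ireneusz, Ludmila, Pelagia, Urszula.
Ireneusz is living and takes 1/60.
Ludmila is living and takes 1/60.
Pelagia is living and takes 1/60.
Urszula is living and takes 1/60.
Eliasz is living and takes 1/15.
Grzegorz is living and takes 1/5.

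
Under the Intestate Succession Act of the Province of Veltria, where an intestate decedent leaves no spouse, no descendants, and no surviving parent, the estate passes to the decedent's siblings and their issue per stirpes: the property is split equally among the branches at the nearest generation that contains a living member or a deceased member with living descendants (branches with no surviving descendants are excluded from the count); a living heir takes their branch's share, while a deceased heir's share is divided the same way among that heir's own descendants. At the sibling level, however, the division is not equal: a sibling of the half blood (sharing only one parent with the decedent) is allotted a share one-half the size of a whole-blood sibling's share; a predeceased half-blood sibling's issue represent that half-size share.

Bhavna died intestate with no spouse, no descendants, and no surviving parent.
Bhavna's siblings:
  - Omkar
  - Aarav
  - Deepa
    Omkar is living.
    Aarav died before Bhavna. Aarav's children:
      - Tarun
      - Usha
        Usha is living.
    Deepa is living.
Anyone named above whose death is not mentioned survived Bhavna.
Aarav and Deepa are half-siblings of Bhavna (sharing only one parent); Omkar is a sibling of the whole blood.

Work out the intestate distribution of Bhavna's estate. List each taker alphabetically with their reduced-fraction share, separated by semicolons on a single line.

Deepa 1/4; Omkar 1/2; Tarun 1/8; Usha 1/8

No spouse, descendants, or parent survives, so the estate passes to Bhavna's siblings per stirpes.
Half-blood siblings count for one-half the weight of whole-blood siblings at the initial division.
Dividing 1 in proportion to weights (total weight 2): Omkar (weight 1) → 1/2; Aarav (weight 1/2) → 1/4; Deepa (weight 1/2) → 1/4.
Omkar is living and takes 1/2.
Aarav predeceased; the 1/4 allotted to Aarav's branch passes to Aarav's issue by representation.
The 1/4 is divided into 2 equal shares of 1/8 among Tarun, Usha.
Tarun is living and takes 1/8.
Usha is living and takes 1/8.
Deepa is living and takes 1/4.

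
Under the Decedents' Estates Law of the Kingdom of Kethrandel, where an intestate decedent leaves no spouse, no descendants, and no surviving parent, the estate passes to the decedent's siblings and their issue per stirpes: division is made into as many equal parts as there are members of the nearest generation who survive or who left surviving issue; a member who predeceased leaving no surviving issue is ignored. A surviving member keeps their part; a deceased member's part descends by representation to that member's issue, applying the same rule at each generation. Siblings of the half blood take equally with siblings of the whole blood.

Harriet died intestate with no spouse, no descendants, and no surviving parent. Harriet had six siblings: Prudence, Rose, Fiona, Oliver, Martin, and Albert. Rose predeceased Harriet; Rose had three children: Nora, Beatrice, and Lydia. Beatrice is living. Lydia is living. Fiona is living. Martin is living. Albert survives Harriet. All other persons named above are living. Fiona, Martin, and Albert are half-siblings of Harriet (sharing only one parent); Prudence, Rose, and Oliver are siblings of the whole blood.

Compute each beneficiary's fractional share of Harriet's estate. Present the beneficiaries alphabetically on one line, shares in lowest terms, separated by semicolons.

No spouse, descendants, or parent survives, so the estate passes to Harriet's siblings per stirpes.
Half-blood and whole-blood siblings take equally under the stated rule.
The estate is divided into 6 equal shares of 1/6 among Prudence, Rose, Fiona, Oliver, Martin, Albert.
Prudence is living and takes 1/6.
Rose predeceased; the 1/6 allotted to Rose's branch passes to Rose's issue by representation.
The 1/6 is divided into 3 equal shares of 1/18 among Nora, Beatrice, Lydia.
Nora is living and takes 1/18.
Beatrice is living and takes 1/18.
Lydia is living and takes 1/18.
Fiona is living and takes 1/6.
Oliver is living and takes 1/6.
Martin is living and takes 1/6.
Albert is living and takes 1/6.

Albert 1/6; Beatrice 1/18; Fiona 1/6; Lydia 1/18; Martin 1/6; Nora 1/18; Oliver 1/6; Prudence 1/6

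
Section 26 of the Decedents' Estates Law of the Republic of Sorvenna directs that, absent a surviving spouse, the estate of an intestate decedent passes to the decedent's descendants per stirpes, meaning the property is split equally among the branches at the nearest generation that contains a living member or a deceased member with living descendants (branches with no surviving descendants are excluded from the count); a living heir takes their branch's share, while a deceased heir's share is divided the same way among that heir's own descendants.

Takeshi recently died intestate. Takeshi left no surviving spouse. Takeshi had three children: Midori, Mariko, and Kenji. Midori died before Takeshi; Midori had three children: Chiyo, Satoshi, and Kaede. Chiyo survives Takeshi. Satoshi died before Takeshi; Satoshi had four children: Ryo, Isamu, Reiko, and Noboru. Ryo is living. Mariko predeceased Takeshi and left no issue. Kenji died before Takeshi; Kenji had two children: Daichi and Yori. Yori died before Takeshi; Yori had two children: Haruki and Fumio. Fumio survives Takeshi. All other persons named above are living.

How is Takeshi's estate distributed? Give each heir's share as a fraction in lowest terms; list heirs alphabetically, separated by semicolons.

There is no surviving spouse, so the entire estate passes to Takeshi's descendants per stirpes.
Mariko left no surviving issue, so that branch lapses and is disregarded.
The estate is divided into 2 equal shares of 1/2 among Midori, Kenji.
Midori predeceased; the 1/2 allotted to Midori's branch passes to Midori's issue by representation.
The 1/2 is divided into 3 equal shares of 1/6 among Chiyo, Satoshi, Kaede.
Chiyo is living and takes 1/6.
Satoshi predeceased; the 1/6 allotted to Satoshi's branch passes to Satoshi's issue by representation.
The 1/6 is divided into 4 equal shares of 1/24 among Ryo, Isamu, Reiko, Noboru.
Ryo is living and takes 1/24.
Isamu is living and takes 1/24.
Reiko is living and takes 1/24.
Noboru is living and takes 1/24.
Kaede is living and takes 1/6.
Kenji predeceased; the 1/2 allotted to Kenji's branch passes to Kenji's issue by representation.
The 1/2 is divided into 2 equal shares of 1/4 among Daichi, Yori.
Daichi is living and takes 1/4.
Yori predeceased; the 1/4 allotted to Yori's branch passes to Yori's issue by representation.
The 1/4 is divided into 2 equal shares of 1/8 among Haruki, Fumio.
Haruki is living and takes 1/8.
Fumio is living and takes 1/8.

Chiyo 1/6; Daichi 1/4; Fumio 1/8; Haruki 1/8; Isamu 1/24; Kaede 1/6; Noboru 1/24; Reiko 1/24; Ryo 1/24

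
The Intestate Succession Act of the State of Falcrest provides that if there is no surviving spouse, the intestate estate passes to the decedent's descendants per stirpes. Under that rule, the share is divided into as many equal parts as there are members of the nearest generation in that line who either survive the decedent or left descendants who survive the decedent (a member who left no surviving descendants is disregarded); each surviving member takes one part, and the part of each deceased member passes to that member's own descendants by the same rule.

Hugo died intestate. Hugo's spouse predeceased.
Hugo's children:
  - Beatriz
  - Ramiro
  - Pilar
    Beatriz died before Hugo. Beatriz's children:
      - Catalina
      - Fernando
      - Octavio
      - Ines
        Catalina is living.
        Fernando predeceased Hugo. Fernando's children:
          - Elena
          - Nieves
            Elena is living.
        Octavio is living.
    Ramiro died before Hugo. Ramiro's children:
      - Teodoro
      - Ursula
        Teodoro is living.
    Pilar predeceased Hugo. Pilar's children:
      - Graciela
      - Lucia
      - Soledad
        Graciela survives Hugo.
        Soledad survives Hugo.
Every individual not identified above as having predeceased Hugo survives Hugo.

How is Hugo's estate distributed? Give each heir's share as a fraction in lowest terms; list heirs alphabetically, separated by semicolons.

Catalina 1/12; Elena 1/24; Graciela 1/9; Ines 1/12; Lucia 1/9; Nieves 1/24; Octavio 1/12; Soledad 1/9; Teodoro 1/6; Ursula 1/6

There is no surviving spouse, so the entire estate passes to Hugo's descendants per stirpes.
The estate is divided into 3 equal shares of 1/3 among Beatriz, Ramiro, Pilar.
Beatriz predeceased; the 1/3 allotted to Beatriz's branch passes to Beatriz's issue by representation.
The 1/3 is divided into 4 equal shares of 1/12 among Catalina, Fernando, Octavio, Ines.
Catalina is living and takes 1/12.
Fernando predeceased; the 1/12 allotted to Fernando's branch passes to Fernando's issue by representation.
The 1/12 is divided into 2 equal shares of 1/24 among Elena, Nieves.
Elena is living and takes 1/24.
Nieves is living and takes 1/24.
Octavio is living and takes 1/12.
Ines is living and takes 1/12.
Ramiro predeceased; the 1/3 allotted to Ramiro's branch passes to Ramiro's issue by representation.
The 1/3 is divided into 2 equal shares of 1/6 among Teodoro, Ursula.
Teodoro is living and takes 1/6.
Ursula is living and takes 1/6.
Pilar predeceased; the 1/3 allotted to Pilar's branch passes to Pilar's issue by representation.
The 1/3 is divided into 3 equal shares of 1/9 among Graciela, Lucia, Soledad.
Graciela is living and takes 1/9.
Lucia is living and takes 1/9.
Soledad is living and takes 1/9.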